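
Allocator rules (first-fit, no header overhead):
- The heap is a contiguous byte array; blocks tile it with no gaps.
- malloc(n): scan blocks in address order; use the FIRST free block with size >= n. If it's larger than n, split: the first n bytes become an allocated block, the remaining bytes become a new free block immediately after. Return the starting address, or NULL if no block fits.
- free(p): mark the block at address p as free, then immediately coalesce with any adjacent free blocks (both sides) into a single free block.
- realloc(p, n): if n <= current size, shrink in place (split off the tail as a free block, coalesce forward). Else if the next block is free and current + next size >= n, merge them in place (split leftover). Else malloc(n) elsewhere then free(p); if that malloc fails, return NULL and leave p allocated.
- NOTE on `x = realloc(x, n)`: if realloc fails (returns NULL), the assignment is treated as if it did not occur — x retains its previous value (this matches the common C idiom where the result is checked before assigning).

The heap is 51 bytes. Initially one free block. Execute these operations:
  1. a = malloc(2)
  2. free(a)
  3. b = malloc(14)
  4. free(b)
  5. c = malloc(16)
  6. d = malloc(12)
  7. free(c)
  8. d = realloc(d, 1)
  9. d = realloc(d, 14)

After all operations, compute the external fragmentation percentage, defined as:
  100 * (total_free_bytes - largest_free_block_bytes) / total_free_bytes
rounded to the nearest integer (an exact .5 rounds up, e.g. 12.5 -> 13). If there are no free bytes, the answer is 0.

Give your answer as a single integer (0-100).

Answer: 43

Derivation:
Op 1: a = malloc(2) -> a = 0; heap: [0-1 ALLOC][2-50 FREE]
Op 2: free(a) -> (freed a); heap: [0-50 FREE]
Op 3: b = malloc(14) -> b = 0; heap: [0-13 ALLOC][14-50 FREE]
Op 4: free(b) -> (freed b); heap: [0-50 FREE]
Op 5: c = malloc(16) -> c = 0; heap: [0-15 ALLOC][16-50 FREE]
Op 6: d = malloc(12) -> d = 16; heap: [0-15 ALLOC][16-27 ALLOC][28-50 FREE]
Op 7: free(c) -> (freed c); heap: [0-15 FREE][16-27 ALLOC][28-50 FREE]
Op 8: d = realloc(d, 1) -> d = 16; heap: [0-15 FREE][16-16 ALLOC][17-50 FREE]
Op 9: d = realloc(d, 14) -> d = 16; heap: [0-15 FREE][16-29 ALLOC][30-50 FREE]
Free blocks: [16 21] total_free=37 largest=21 -> 100*(37-21)/37 = 1600/37 ≈ 43.243 -> rounds to 43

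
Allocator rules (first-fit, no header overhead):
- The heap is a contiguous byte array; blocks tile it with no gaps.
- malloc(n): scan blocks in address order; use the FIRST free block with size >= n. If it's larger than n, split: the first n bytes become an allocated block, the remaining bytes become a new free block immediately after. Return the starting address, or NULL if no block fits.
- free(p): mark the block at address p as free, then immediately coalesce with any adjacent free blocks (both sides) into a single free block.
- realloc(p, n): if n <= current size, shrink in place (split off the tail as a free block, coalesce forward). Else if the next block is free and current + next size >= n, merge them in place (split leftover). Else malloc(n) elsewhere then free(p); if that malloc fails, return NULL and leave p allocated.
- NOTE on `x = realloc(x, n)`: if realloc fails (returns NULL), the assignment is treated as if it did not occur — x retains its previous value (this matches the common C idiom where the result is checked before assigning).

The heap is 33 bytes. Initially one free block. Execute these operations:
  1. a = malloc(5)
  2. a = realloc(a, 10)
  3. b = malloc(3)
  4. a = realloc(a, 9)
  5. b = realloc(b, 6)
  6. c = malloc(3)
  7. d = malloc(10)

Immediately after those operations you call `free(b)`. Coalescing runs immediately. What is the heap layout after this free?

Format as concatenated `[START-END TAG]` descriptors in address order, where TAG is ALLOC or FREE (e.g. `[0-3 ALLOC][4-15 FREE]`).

Op 1: a = malloc(5) -> a = 0; heap: [0-4 ALLOC][5-32 FREE]
Op 2: a = realloc(a, 10) -> a = 0; heap: [0-9 ALLOC][10-32 FREE]
Op 3: b = malloc(3) -> b = 10; heap: [0-9 ALLOC][10-12 ALLOC][13-32 FREE]
Op 4: a = realloc(a, 9) -> a = 0; heap: [0-8 ALLOC][9-9 FREE][10-12 ALLOC][13-32 FREE]
Op 5: b = realloc(b, 6) -> b = 10; heap: [0-8 ALLOC][9-9 FREE][10-15 ALLOC][16-32 FREE]
Op 6: c = malloc(3) -> c = 16; heap: [0-8 ALLOC][9-9 FREE][10-15 ALLOC][16-18 ALLOC][19-32 FREE]
Op 7: d = malloc(10) -> d = 19; heap: [0-8 ALLOC][9-9 FREE][10-15 ALLOC][16-18 ALLOC][19-28 ALLOC][29-32 FREE]
free(b): b = 10 -> block [10-15 ALLOC]; mark free, coalesce with adjacent free neighbors -> [0-8 ALLOC][9-15 FREE][16-18 ALLOC][19-28 ALLOC][29-32 FREE]

Answer: [0-8 ALLOC][9-15 FREE][16-18 ALLOC][19-28 ALLOC][29-32 FREE]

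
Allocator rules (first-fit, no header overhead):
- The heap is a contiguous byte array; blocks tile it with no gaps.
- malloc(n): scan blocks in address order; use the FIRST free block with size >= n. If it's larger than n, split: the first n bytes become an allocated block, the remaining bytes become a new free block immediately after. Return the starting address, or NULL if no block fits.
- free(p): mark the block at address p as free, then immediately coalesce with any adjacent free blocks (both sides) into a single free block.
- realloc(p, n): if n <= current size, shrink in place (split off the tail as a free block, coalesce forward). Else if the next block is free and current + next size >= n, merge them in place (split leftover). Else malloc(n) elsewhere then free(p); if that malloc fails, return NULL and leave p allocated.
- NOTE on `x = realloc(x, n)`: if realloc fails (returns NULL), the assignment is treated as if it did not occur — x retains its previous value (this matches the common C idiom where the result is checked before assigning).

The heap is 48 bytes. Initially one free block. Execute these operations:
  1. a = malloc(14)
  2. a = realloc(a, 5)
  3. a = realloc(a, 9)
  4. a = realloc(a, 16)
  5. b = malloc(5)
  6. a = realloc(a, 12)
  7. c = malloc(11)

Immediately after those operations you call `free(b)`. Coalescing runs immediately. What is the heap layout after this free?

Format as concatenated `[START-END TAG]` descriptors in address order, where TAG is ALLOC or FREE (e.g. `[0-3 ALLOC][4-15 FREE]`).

Answer: [0-11 ALLOC][12-20 FREE][21-31 ALLOC][32-47 FREE]

Derivation:
Op 1: a = malloc(14) -> a = 0; heap: [0-13 ALLOC][14-47 FREE]
Op 2: a = realloc(a, 5) -> a = 0; heap: [0-4 ALLOC][5-47 FREE]
Op 3: a = realloc(a, 9) -> a = 0; heap: [0-8 ALLOC][9-47 FREE]
Op 4: a = realloc(a, 16) -> a = 0; heap: [0-15 ALLOC][16-47 FREE]
Op 5: b = malloc(5) -> b = 16; heap: [0-15 ALLOC][16-20 ALLOC][21-47 FREE]
Op 6: a = realloc(a, 12) -> a = 0; heap: [0-11 ALLOC][12-15 FREE][16-20 ALLOC][21-47 FREE]
Op 7: c = malloc(11) -> c = 21; heap: [0-11 ALLOC][12-15 FREE][16-20 ALLOC][21-31 ALLOC][32-47 FREE]
free(b): b = 16 -> block [16-20 ALLOC]; mark free, coalesce with adjacent free neighbors -> [0-11 ALLOC][12-20 FREE][21-31 ALLOC][32-47 FREE]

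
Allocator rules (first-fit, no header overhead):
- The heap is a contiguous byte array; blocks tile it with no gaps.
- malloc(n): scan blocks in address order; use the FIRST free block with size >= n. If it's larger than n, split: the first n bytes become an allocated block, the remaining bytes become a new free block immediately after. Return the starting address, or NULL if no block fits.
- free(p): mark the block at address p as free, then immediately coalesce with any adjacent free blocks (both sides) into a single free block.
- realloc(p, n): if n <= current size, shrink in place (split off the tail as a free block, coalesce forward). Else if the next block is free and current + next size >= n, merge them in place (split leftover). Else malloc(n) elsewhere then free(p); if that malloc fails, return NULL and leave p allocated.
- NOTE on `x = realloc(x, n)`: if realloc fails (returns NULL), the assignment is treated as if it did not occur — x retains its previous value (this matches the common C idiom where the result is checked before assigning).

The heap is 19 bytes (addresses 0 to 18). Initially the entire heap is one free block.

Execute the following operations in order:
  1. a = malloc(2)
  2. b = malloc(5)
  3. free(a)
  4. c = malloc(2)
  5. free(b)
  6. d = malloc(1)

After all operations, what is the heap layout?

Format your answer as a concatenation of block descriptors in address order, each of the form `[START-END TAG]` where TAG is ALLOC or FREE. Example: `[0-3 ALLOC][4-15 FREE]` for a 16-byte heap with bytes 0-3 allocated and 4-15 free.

Answer: [0-1 ALLOC][2-2 ALLOC][3-18 FREE]

Derivation:
Op 1: a = malloc(2) -> a = 0; heap: [0-1 ALLOC][2-18 FREE]
Op 2: b = malloc(5) -> b = 2; heap: [0-1 ALLOC][2-6 ALLOC][7-18 FREE]
Op 3: free(a) -> (freed a); heap: [0-1 FREE][2-6 ALLOC][7-18 FREE]
Op 4: c = malloc(2) -> c = 0; heap: [0-1 ALLOC][2-6 ALLOC][7-18 FREE]
Op 5: free(b) -> (freed b); heap: [0-1 ALLOC][2-18 FREE]
Op 6: d = malloc(1) -> d = 2; heap: [0-1 ALLOC][2-2 ALLOC][3-18 FREE]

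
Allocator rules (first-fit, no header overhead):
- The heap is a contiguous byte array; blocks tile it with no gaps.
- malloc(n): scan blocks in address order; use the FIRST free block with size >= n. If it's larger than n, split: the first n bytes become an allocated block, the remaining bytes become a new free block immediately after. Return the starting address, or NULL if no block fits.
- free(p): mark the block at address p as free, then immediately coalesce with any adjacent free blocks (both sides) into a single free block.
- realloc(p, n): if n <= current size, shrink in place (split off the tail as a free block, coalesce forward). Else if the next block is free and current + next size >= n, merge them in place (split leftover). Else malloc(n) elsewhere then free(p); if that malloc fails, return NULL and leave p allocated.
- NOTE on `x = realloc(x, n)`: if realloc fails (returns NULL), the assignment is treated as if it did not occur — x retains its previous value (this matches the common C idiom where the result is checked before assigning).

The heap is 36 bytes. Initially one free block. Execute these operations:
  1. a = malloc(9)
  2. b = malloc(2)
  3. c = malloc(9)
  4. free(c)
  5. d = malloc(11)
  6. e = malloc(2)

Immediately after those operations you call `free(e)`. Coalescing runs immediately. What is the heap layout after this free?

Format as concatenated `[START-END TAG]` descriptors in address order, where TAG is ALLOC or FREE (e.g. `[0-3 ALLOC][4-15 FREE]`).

Op 1: a = malloc(9) -> a = 0; heap: [0-8 ALLOC][9-35 FREE]
Op 2: b = malloc(2) -> b = 9; heap: [0-8 ALLOC][9-10 ALLOC][11-35 FREE]
Op 3: c = malloc(9) -> c = 11; heap: [0-8 ALLOC][9-10 ALLOC][11-19 ALLOC][20-35 FREE]
Op 4: free(c) -> (freed c); heap: [0-8 ALLOC][9-10 ALLOC][11-35 FREE]
Op 5: d = malloc(11) -> d = 11; heap: [0-8 ALLOC][9-10 ALLOC][11-21 ALLOC][22-35 FREE]
Op 6: e = malloc(2) -> e = 22; heap: [0-8 ALLOC][9-10 ALLOC][11-21 ALLOC][22-23 ALLOC][24-35 FREE]
free(e): e = 22 -> block [22-23 ALLOC]; mark free, coalesce with adjacent free neighbors -> [0-8 ALLOC][9-10 ALLOC][11-21 ALLOC][22-35 FREE]

Answer: [0-8 ALLOC][9-10 ALLOC][11-21 ALLOC][22-35 FREE]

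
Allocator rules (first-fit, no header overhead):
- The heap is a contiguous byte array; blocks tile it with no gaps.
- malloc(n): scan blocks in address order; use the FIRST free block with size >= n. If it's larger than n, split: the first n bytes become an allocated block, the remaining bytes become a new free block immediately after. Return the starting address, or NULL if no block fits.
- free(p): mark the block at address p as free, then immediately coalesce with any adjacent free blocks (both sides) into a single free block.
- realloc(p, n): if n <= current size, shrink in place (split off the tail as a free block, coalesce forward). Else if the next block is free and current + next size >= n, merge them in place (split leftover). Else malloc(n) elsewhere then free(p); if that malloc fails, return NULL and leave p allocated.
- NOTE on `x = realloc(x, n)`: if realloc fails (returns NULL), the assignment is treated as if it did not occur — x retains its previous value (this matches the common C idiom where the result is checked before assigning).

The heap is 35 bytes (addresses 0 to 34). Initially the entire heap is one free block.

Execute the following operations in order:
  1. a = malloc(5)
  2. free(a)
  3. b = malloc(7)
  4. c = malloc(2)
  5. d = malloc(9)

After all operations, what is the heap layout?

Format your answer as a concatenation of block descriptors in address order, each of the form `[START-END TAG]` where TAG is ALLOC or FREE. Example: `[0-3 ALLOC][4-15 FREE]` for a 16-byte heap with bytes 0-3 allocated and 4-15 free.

Op 1: a = malloc(5) -> a = 0; heap: [0-4 ALLOC][5-34 FREE]
Op 2: free(a) -> (freed a); heap: [0-34 FREE]
Op 3: b = malloc(7) -> b = 0; heap: [0-6 ALLOC][7-34 FREE]
Op 4: c = malloc(2) -> c = 7; heap: [0-6 ALLOC][7-8 ALLOC][9-34 FREE]
Op 5: d = malloc(9) -> d = 9; heap: [0-6 ALLOC][7-8 ALLOC][9-17 ALLOC][18-34 FREE]

Answer: [0-6 ALLOC][7-8 ALLOC][9-17 ALLOC][18-34 FREE]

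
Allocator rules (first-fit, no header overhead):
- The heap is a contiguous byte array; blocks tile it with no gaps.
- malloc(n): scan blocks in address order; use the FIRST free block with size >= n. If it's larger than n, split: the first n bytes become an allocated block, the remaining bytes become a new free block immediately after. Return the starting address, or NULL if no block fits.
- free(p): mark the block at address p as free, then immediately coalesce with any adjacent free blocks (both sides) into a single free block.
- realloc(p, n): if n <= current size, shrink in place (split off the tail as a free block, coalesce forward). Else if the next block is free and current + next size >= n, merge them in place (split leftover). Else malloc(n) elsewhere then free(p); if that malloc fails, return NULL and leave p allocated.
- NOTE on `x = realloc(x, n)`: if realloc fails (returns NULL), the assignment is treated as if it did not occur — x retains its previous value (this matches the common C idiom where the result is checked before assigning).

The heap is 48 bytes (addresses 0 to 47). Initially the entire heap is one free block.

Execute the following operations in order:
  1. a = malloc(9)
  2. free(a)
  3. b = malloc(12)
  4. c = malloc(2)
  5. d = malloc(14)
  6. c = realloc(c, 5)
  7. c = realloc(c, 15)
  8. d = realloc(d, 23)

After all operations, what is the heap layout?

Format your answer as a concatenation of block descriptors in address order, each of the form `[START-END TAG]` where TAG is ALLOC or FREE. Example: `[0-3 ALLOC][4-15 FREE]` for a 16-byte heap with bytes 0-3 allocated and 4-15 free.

Op 1: a = malloc(9) -> a = 0; heap: [0-8 ALLOC][9-47 FREE]
Op 2: free(a) -> (freed a); heap: [0-47 FREE]
Op 3: b = malloc(12) -> b = 0; heap: [0-11 ALLOC][12-47 FREE]
Op 4: c = malloc(2) -> c = 12; heap: [0-11 ALLOC][12-13 ALLOC][14-47 FREE]
Op 5: d = malloc(14) -> d = 14; heap: [0-11 ALLOC][12-13 ALLOC][14-27 ALLOC][28-47 FREE]
Op 6: c = realloc(c, 5) -> c = 28; heap: [0-11 ALLOC][12-13 FREE][14-27 ALLOC][28-32 ALLOC][33-47 FREE]
Op 7: c = realloc(c, 15) -> c = 28; heap: [0-11 ALLOC][12-13 FREE][14-27 ALLOC][28-42 ALLOC][43-47 FREE]
Op 8: d = realloc(d, 23) -> NULL (d unchanged); heap: [0-11 ALLOC][12-13 FREE][14-27 ALLOC][28-42 ALLOC][43-47 FREE]

Answer: [0-11 ALLOC][12-13 FREE][14-27 ALLOC][28-42 ALLOC][43-47 FREE]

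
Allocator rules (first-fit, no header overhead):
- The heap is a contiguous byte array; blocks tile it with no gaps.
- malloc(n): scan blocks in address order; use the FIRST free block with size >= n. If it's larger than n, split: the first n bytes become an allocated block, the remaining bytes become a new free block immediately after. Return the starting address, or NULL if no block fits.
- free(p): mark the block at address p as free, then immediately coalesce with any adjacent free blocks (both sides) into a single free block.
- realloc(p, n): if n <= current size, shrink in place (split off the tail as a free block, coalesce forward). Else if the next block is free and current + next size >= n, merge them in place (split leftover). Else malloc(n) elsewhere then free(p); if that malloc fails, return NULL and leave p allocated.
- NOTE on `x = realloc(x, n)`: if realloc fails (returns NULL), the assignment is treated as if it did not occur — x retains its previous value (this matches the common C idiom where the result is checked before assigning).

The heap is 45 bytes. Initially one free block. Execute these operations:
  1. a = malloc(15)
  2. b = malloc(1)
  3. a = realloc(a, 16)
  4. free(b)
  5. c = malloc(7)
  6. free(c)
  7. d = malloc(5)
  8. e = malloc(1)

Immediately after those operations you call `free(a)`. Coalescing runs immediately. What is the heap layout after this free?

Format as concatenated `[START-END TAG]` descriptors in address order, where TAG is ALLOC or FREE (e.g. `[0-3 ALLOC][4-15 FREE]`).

Answer: [0-4 ALLOC][5-5 ALLOC][6-44 FREE]

Derivation:
Op 1: a = malloc(15) -> a = 0; heap: [0-14 ALLOC][15-44 FREE]
Op 2: b = malloc(1) -> b = 15; heap: [0-14 ALLOC][15-15 ALLOC][16-44 FREE]
Op 3: a = realloc(a, 16) -> a = 16; heap: [0-14 FREE][15-15 ALLOC][16-31 ALLOC][32-44 FREE]
Op 4: free(b) -> (freed b); heap: [0-15 FREE][16-31 ALLOC][32-44 FREE]
Op 5: c = malloc(7) -> c = 0; heap: [0-6 ALLOC][7-15 FREE][16-31 ALLOC][32-44 FREE]
Op 6: free(c) -> (freed c); heap: [0-15 FREE][16-31 ALLOC][32-44 FREE]
Op 7: d = malloc(5) -> d = 0; heap: [0-4 ALLOC][5-15 FREE][16-31 ALLOC][32-44 FREE]
Op 8: e = malloc(1) -> e = 5; heap: [0-4 ALLOC][5-5 ALLOC][6-15 FREE][16-31 ALLOC][32-44 FREE]
free(a): a = 16 -> block [16-31 ALLOC]; mark free, coalesce with adjacent free neighbors -> [0-4 ALLOC][5-5 ALLOC][6-44 FREE]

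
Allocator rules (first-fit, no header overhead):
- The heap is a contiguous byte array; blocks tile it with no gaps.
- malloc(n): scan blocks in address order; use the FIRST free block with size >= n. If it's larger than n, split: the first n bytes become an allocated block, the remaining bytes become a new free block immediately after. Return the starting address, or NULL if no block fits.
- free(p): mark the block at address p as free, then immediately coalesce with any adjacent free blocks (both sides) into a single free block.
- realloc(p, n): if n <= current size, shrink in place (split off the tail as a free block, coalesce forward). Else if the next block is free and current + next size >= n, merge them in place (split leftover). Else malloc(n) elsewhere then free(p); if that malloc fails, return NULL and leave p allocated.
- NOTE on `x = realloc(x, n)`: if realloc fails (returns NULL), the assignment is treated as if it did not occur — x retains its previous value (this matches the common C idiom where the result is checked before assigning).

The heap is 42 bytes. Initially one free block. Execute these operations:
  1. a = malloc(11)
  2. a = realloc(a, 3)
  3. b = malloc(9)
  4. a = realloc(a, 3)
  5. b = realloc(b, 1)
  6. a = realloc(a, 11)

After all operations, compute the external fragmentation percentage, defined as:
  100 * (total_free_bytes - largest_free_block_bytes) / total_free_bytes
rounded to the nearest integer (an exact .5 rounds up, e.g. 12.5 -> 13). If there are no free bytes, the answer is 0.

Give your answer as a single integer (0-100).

Answer: 10

Derivation:
Op 1: a = malloc(11) -> a = 0; heap: [0-10 ALLOC][11-41 FREE]
Op 2: a = realloc(a, 3) -> a = 0; heap: [0-2 ALLOC][3-41 FREE]
Op 3: b = malloc(9) -> b = 3; heap: [0-2 ALLOC][3-11 ALLOC][12-41 FREE]
Op 4: a = realloc(a, 3) -> a = 0; heap: [0-2 ALLOC][3-11 ALLOC][12-41 FREE]
Op 5: b = realloc(b, 1) -> b = 3; heap: [0-2 ALLOC][3-3 ALLOC][4-41 FREE]
Op 6: a = realloc(a, 11) -> a = 4; heap: [0-2 FREE][3-3 ALLOC][4-14 ALLOC][15-41 FREE]
Free blocks: [3 27] total_free=30 largest=27 -> 100*(30-27)/30 = 300/30 = 10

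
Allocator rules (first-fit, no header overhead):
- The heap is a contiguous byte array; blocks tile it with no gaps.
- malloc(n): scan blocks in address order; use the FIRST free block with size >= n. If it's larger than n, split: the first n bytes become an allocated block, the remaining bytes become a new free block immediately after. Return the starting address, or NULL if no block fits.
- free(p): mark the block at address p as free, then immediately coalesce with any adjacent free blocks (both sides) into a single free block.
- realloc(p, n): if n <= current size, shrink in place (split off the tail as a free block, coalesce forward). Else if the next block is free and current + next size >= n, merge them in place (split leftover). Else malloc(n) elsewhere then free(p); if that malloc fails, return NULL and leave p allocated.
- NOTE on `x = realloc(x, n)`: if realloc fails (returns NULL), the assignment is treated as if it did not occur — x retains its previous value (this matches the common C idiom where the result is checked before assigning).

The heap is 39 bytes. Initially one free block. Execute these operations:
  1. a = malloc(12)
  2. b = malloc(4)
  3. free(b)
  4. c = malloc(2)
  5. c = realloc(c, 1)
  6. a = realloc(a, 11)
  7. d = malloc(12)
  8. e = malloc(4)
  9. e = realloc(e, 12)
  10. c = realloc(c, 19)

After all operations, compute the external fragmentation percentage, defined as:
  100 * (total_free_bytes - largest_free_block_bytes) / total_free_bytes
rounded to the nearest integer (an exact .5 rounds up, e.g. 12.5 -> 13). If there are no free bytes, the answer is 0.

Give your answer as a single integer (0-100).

Answer: 33

Derivation:
Op 1: a = malloc(12) -> a = 0; heap: [0-11 ALLOC][12-38 FREE]
Op 2: b = malloc(4) -> b = 12; heap: [0-11 ALLOC][12-15 ALLOC][16-38 FREE]
Op 3: free(b) -> (freed b); heap: [0-11 ALLOC][12-38 FREE]
Op 4: c = malloc(2) -> c = 12; heap: [0-11 ALLOC][12-13 ALLOC][14-38 FREE]
Op 5: c = realloc(c, 1) -> c = 12; heap: [0-11 ALLOC][12-12 ALLOC][13-38 FREE]
Op 6: a = realloc(a, 11) -> a = 0; heap: [0-10 ALLOC][11-11 FREE][12-12 ALLOC][13-38 FREE]
Op 7: d = malloc(12) -> d = 13; heap: [0-10 ALLOC][11-11 FREE][12-12 ALLOC][13-24 ALLOC][25-38 FREE]
Op 8: e = malloc(4) -> e = 25; heap: [0-10 ALLOC][11-11 FREE][12-12 ALLOC][13-24 ALLOC][25-28 ALLOC][29-38 FREE]
Op 9: e = realloc(e, 12) -> e = 25; heap: [0-10 ALLOC][11-11 FREE][12-12 ALLOC][13-24 ALLOC][25-36 ALLOC][37-38 FREE]
Op 10: c = realloc(c, 19) -> NULL (c unchanged); heap: [0-10 ALLOC][11-11 FREE][12-12 ALLOC][13-24 ALLOC][25-36 ALLOC][37-38 FREE]
Free blocks: [1 2] total_free=3 largest=2 -> 100*(3-2)/3 = 100/3 ≈ 33.333 -> rounds to 33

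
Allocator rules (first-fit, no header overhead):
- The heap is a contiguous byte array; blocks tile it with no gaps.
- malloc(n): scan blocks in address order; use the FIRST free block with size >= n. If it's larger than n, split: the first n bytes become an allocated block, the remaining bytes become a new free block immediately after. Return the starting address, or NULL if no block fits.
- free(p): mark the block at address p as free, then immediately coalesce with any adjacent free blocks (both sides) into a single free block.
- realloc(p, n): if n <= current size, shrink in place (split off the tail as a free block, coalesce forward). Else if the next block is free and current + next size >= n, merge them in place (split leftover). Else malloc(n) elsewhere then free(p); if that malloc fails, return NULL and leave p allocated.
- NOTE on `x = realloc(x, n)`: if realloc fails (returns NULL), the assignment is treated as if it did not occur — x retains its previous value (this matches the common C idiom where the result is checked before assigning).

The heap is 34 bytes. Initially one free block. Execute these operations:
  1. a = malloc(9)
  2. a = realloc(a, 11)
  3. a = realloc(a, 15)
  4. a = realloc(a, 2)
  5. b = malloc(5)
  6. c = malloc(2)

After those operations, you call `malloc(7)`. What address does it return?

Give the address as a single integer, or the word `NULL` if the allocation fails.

Answer: 9

Derivation:
Op 1: a = malloc(9) -> a = 0; heap: [0-8 ALLOC][9-33 FREE]
Op 2: a = realloc(a, 11) -> a = 0; heap: [0-10 ALLOC][11-33 FREE]
Op 3: a = realloc(a, 15) -> a = 0; heap: [0-14 ALLOC][15-33 FREE]
Op 4: a = realloc(a, 2) -> a = 0; heap: [0-1 ALLOC][2-33 FREE]
Op 5: b = malloc(5) -> b = 2; heap: [0-1 ALLOC][2-6 ALLOC][7-33 FREE]
Op 6: c = malloc(2) -> c = 7; heap: [0-1 ALLOC][2-6 ALLOC][7-8 ALLOC][9-33 FREE]
malloc(7): first-fit scan over [0-1 ALLOC][2-6 ALLOC][7-8 ALLOC][9-33 FREE] -> 9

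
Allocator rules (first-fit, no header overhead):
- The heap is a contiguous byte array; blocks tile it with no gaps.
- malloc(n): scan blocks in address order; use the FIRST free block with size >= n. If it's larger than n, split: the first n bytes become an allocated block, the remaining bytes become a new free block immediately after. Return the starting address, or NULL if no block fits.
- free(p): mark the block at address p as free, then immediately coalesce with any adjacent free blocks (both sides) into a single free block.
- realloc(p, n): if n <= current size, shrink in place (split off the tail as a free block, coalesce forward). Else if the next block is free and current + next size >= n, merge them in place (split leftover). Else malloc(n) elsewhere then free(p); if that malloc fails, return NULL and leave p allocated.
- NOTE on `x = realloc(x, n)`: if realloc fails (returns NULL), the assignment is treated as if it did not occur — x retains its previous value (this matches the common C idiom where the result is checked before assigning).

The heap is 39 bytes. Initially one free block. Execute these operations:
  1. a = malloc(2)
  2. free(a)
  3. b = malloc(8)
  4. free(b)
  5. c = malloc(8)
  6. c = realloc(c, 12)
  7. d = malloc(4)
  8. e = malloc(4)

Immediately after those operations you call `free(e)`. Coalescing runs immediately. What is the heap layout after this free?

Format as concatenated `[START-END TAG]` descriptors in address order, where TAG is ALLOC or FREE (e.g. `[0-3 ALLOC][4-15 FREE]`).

Answer: [0-11 ALLOC][12-15 ALLOC][16-38 FREE]

Derivation:
Op 1: a = malloc(2) -> a = 0; heap: [0-1 ALLOC][2-38 FREE]
Op 2: free(a) -> (freed a); heap: [0-38 FREE]
Op 3: b = malloc(8) -> b = 0; heap: [0-7 ALLOC][8-38 FREE]
Op 4: free(b) -> (freed b); heap: [0-38 FREE]
Op 5: c = malloc(8) -> c = 0; heap: [0-7 ALLOC][8-38 FREE]
Op 6: c = realloc(c, 12) -> c = 0; heap: [0-11 ALLOC][12-38 FREE]
Op 7: d = malloc(4) -> d = 12; heap: [0-11 ALLOC][12-15 ALLOC][16-38 FREE]
Op 8: e = malloc(4) -> e = 16; heap: [0-11 ALLOC][12-15 ALLOC][16-19 ALLOC][20-38 FREE]
free(e): e = 16 -> block [16-19 ALLOC]; mark free, coalesce with adjacent free neighbors -> [0-11 ALLOC][12-15 ALLOC][16-38 FREE]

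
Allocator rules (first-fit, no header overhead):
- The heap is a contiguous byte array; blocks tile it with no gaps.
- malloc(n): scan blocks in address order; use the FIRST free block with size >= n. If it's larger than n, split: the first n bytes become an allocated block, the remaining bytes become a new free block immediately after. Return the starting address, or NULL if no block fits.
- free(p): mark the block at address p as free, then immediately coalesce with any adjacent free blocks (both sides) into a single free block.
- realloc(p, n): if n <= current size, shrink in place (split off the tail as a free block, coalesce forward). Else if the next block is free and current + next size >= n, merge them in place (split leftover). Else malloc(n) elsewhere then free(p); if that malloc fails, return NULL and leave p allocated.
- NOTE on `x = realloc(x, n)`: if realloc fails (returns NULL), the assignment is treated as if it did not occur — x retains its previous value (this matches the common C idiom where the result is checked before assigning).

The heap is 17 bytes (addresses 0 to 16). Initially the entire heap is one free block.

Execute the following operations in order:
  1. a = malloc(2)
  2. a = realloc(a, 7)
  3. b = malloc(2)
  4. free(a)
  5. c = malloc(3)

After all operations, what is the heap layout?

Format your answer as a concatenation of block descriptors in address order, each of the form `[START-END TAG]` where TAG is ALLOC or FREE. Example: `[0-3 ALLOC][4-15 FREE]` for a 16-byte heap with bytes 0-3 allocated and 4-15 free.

Op 1: a = malloc(2) -> a = 0; heap: [0-1 ALLOC][2-16 FREE]
Op 2: a = realloc(a, 7) -> a = 0; heap: [0-6 ALLOC][7-16 FREE]
Op 3: b = malloc(2) -> b = 7; heap: [0-6 ALLOC][7-8 ALLOC][9-16 FREE]
Op 4: free(a) -> (freed a); heap: [0-6 FREE][7-8 ALLOC][9-16 FREE]
Op 5: c = malloc(3) -> c = 0; heap: [0-2 ALLOC][3-6 FREE][7-8 ALLOC][9-16 FREE]

Answer: [0-2 ALLOC][3-6 FREE][7-8 ALLOC][9-16 FREE]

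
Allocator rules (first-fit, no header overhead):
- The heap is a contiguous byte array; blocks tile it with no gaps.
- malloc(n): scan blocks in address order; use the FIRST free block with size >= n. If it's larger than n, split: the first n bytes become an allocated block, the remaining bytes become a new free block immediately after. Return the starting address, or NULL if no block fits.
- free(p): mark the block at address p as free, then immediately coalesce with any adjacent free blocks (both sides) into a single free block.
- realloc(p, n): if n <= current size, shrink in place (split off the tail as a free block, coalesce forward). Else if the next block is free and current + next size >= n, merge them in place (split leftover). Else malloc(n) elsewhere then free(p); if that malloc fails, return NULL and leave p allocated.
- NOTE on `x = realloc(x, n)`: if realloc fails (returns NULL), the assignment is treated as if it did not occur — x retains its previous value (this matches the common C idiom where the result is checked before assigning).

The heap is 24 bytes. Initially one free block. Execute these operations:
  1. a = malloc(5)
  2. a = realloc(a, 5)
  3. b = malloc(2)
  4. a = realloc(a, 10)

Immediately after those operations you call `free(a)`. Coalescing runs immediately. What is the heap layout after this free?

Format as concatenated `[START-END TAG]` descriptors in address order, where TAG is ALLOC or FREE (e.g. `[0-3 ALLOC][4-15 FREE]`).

Op 1: a = malloc(5) -> a = 0; heap: [0-4 ALLOC][5-23 FREE]
Op 2: a = realloc(a, 5) -> a = 0; heap: [0-4 ALLOC][5-23 FREE]
Op 3: b = malloc(2) -> b = 5; heap: [0-4 ALLOC][5-6 ALLOC][7-23 FREE]
Op 4: a = realloc(a, 10) -> a = 7; heap: [0-4 FREE][5-6 ALLOC][7-16 ALLOC][17-23 FREE]
free(a): a = 7 -> block [7-16 ALLOC]; mark free, coalesce with adjacent free neighbors -> [0-4 FREE][5-6 ALLOC][7-23 FREE]

Answer: [0-4 FREE][5-6 ALLOC][7-23 FREE]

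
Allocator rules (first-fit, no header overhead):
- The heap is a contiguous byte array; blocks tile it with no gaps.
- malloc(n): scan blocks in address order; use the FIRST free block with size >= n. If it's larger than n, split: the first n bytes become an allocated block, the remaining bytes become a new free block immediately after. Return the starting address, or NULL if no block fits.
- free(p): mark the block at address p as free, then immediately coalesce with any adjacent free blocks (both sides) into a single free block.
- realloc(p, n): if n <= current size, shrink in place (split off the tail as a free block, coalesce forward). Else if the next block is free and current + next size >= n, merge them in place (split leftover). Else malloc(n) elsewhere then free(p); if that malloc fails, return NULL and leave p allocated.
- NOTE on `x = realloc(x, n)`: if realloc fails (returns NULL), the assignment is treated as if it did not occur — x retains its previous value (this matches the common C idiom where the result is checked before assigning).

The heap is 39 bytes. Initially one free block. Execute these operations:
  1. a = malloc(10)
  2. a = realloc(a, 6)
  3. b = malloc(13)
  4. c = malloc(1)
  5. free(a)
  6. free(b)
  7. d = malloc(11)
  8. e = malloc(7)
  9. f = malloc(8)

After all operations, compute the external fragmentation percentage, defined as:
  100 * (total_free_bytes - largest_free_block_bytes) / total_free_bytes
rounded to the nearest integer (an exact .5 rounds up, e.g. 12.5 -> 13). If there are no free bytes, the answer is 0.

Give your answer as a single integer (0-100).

Op 1: a = malloc(10) -> a = 0; heap: [0-9 ALLOC][10-38 FREE]
Op 2: a = realloc(a, 6) -> a = 0; heap: [0-5 ALLOC][6-38 FREE]
Op 3: b = malloc(13) -> b = 6; heap: [0-5 ALLOC][6-18 ALLOC][19-38 FREE]
Op 4: c = malloc(1) -> c = 19; heap: [0-5 ALLOC][6-18 ALLOC][19-19 ALLOC][20-38 FREE]
Op 5: free(a) -> (freed a); heap: [0-5 FREE][6-18 ALLOC][19-19 ALLOC][20-38 FREE]
Op 6: free(b) -> (freed b); heap: [0-18 FREE][19-19 ALLOC][20-38 FREE]
Op 7: d = malloc(11) -> d = 0; heap: [0-10 ALLOC][11-18 FREE][19-19 ALLOC][20-38 FREE]
Op 8: e = malloc(7) -> e = 11; heap: [0-10 ALLOC][11-17 ALLOC][18-18 FREE][19-19 ALLOC][20-38 FREE]
Op 9: f = malloc(8) -> f = 20; heap: [0-10 ALLOC][11-17 ALLOC][18-18 FREE][19-19 ALLOC][20-27 ALLOC][28-38 FREE]
Free blocks: [1 11] total_free=12 largest=11 -> 100*(12-11)/12 = 100/12 ≈ 8.333 -> rounds to 8

Answer: 8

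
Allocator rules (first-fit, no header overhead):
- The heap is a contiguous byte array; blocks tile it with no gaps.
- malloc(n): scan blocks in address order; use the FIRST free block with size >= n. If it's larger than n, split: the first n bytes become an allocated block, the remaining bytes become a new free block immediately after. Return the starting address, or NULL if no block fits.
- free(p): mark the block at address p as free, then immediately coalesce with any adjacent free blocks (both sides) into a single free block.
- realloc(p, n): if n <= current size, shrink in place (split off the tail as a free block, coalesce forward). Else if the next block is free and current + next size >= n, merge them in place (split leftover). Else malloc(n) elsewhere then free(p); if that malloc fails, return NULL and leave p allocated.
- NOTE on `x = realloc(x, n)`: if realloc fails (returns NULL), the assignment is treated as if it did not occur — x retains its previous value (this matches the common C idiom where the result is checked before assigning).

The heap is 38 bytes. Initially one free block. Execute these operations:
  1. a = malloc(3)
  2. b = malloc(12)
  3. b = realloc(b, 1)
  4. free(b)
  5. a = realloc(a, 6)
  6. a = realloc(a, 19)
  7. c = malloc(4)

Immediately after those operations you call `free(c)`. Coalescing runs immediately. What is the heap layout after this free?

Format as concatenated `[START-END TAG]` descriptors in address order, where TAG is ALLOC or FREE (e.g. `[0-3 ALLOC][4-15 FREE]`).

Answer: [0-18 ALLOC][19-37 FREE]

Derivation:
Op 1: a = malloc(3) -> a = 0; heap: [0-2 ALLOC][3-37 FREE]
Op 2: b = malloc(12) -> b = 3; heap: [0-2 ALLOC][3-14 ALLOC][15-37 FREE]
Op 3: b = realloc(b, 1) -> b = 3; heap: [0-2 ALLOC][3-3 ALLOC][4-37 FREE]
Op 4: free(b) -> (freed b); heap: [0-2 ALLOC][3-37 FREE]
Op 5: a = realloc(a, 6) -> a = 0; heap: [0-5 ALLOC][6-37 FREE]
Op 6: a = realloc(a, 19) -> a = 0; heap: [0-18 ALLOC][19-37 FREE]
Op 7: c = malloc(4) -> c = 19; heap: [0-18 ALLOC][19-22 ALLOC][23-37 FREE]
free(c): c = 19 -> block [19-22 ALLOC]; mark free, coalesce with adjacent free neighbors -> [0-18 ALLOC][19-37 FREE]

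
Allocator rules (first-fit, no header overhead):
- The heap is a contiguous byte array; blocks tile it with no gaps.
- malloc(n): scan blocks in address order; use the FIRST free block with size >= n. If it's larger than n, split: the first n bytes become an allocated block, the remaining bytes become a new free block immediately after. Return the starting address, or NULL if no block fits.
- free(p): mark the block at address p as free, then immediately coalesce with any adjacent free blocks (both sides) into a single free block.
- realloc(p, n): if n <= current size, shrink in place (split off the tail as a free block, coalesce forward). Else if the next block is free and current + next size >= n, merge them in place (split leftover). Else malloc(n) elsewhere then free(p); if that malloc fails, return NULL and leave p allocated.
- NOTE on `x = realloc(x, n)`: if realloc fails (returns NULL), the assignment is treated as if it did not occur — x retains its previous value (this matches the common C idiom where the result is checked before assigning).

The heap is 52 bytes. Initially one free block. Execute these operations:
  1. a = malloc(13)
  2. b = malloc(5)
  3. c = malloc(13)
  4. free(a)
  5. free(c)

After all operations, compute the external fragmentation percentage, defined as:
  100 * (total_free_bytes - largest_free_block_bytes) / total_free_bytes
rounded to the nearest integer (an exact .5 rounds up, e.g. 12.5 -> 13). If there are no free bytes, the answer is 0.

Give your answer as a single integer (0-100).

Answer: 28

Derivation:
Op 1: a = malloc(13) -> a = 0; heap: [0-12 ALLOC][13-51 FREE]
Op 2: b = malloc(5) -> b = 13; heap: [0-12 ALLOC][13-17 ALLOC][18-51 FREE]
Op 3: c = malloc(13) -> c = 18; heap: [0-12 ALLOC][13-17 ALLOC][18-30 ALLOC][31-51 FREE]
Op 4: free(a) -> (freed a); heap: [0-12 FREE][13-17 ALLOC][18-30 ALLOC][31-51 FREE]
Op 5: free(c) -> (freed c); heap: [0-12 FREE][13-17 ALLOC][18-51 FREE]
Free blocks: [13 34] total_free=47 largest=34 -> 100*(47-34)/47 = 1300/47 ≈ 27.660 -> rounds to 28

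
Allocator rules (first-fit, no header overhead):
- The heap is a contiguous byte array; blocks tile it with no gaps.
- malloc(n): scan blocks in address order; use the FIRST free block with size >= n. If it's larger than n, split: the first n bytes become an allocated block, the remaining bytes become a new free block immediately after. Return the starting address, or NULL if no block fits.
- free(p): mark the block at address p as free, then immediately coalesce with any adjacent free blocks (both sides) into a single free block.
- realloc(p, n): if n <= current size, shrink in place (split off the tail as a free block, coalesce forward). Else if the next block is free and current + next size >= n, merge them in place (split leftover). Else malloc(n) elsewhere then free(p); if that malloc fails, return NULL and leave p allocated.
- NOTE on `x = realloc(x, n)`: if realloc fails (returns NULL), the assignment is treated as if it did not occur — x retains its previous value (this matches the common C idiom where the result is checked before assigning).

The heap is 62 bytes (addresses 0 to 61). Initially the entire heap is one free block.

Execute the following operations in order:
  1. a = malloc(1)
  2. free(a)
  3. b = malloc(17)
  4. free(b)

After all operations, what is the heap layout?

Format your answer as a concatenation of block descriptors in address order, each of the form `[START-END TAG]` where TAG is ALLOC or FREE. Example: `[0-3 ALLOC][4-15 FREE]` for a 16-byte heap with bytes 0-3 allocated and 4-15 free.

Op 1: a = malloc(1) -> a = 0; heap: [0-0 ALLOC][1-61 FREE]
Op 2: free(a) -> (freed a); heap: [0-61 FREE]
Op 3: b = malloc(17) -> b = 0; heap: [0-16 ALLOC][17-61 FREE]
Op 4: free(b) -> (freed b); heap: [0-61 FREE]

Answer: [0-61 FREE]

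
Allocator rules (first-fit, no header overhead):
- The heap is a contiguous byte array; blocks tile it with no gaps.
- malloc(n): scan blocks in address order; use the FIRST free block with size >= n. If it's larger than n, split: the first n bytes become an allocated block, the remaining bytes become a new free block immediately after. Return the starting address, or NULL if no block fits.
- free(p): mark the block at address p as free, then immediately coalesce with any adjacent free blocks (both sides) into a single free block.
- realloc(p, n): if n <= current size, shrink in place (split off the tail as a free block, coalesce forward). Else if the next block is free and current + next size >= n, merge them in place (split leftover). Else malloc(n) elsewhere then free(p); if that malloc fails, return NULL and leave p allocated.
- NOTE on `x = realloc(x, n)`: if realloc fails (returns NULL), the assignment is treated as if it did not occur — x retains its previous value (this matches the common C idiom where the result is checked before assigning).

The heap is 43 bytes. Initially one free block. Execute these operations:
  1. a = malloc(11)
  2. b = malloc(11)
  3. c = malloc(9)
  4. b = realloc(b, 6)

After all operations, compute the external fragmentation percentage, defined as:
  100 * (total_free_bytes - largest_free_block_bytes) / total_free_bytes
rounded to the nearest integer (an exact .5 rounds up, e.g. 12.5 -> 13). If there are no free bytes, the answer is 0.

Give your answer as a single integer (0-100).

Op 1: a = malloc(11) -> a = 0; heap: [0-10 ALLOC][11-42 FREE]
Op 2: b = malloc(11) -> b = 11; heap: [0-10 ALLOC][11-21 ALLOC][22-42 FREE]
Op 3: c = malloc(9) -> c = 22; heap: [0-10 ALLOC][11-21 ALLOC][22-30 ALLOC][31-42 FREE]
Op 4: b = realloc(b, 6) -> b = 11; heap: [0-10 ALLOC][11-16 ALLOC][17-21 FREE][22-30 ALLOC][31-42 FREE]
Free blocks: [5 12] total_free=17 largest=12 -> 100*(17-12)/17 = 500/17 ≈ 29.412 -> rounds to 29

Answer: 29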